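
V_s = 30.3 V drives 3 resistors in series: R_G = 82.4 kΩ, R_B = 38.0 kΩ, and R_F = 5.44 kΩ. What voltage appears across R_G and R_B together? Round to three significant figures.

Series total: ΣR = 82.4 + 38.0 + 5.44 = 125.8 kΩ.
R_{R_G..R_B} = 82.4 + 38.0 = 120.4 kΩ.
Voltage divider: V = V_s · (120.4 / 125.8) = 30.3 × 0.9568 = 28.99 V.

V ≈ 29.0 V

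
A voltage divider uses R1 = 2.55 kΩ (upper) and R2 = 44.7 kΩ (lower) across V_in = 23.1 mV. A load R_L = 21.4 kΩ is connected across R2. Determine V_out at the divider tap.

R2 ‖ R_L = (44.7 × 21.4)/(44.7 + 21.4) = 14.47 kΩ.
Voltage divider with the loaded lower leg: V_out = 23.1 × 14.47/(2.55 + 14.47) = 23.1 × 0.8502 = 19.64 mV.

V_out ≈ 19.6 mV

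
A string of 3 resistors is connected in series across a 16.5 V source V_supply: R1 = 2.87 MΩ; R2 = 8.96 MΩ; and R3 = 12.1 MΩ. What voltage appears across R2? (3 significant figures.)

V ≈ 6.18 V

Total series resistance ΣR = 2.87 + 8.96 + 12.1 = 23.93 MΩ.
V = V_supply · R/ΣR = 16.5 × 0.3744 = 6.178 V.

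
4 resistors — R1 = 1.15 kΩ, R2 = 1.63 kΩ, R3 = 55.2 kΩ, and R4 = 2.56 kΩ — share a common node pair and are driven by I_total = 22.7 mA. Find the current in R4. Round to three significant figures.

I ≈ 4.69 mA

ΣG = 1/1.15 + 1/1.63 + 1/55.2 + 1/2.56 = 1.892.
R4 takes the fraction G_k/ΣG = 0.3906/1.892 = 0.2065, so I = 22.7 × 0.2065 = 4.687 mA.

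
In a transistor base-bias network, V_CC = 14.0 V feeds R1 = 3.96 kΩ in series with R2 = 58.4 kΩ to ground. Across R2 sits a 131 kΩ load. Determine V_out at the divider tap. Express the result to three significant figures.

V_out ≈ 12.8 V

R2 ‖ R_L = (58.4 × 131)/(58.4 + 131) = 40.39 kΩ.
Then V_out = V_CC · R2'/(R1 + R2') = 14.0 × 40.39/44.35 = 12.75 V.
(Unloaded it would be 13.1 V; the load pulls it down.)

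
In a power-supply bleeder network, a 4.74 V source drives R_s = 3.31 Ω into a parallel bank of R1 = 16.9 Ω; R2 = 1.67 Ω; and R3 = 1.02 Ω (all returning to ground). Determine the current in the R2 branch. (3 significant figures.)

I ≈ 0.442 A

Combine the parallel branches: R_p = (1/16.9 + 1/1.67 + 1/1.02)⁻¹ = 0.6104 Ω.
V_A = 4.74 × 0.6104/3.920 = 0.7380 V.
I(R2) = V_A / R2 = 0.7380/1.67 = 0.4419 A.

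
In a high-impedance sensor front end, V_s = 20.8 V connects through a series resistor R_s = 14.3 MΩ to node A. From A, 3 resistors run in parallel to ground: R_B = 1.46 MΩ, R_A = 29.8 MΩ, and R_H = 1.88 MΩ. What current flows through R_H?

I ≈ 0.586 µA

Parallel bank: R_p = 1/(1/1.46 + 1/29.8 + 1/1.88) = 0.7997 MΩ.
V_A = 20.8 × 0.7997/15.10 = 1.102 V.
Branch current I = V_A/R_H = 1.102/1.88 = 0.5860 µA.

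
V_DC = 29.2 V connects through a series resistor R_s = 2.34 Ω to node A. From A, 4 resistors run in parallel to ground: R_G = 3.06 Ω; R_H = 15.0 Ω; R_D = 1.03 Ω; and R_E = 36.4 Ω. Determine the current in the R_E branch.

Parallel bank: R_p = 1/(1/3.06 + 1/15.0 + 1/1.03 + 1/36.4) = 0.7185 Ω.
V_A by voltage divider: V_A = 29.2 × 0.7185/(2.34 + 0.7185) = 6.860 V.
I(R_E) = V_A / R_E = 6.860/36.4 = 0.1884 A.

I ≈ 0.188 A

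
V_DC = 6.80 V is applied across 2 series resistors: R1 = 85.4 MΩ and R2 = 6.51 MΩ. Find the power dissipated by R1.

P ≈ 0.467 µW

The common current is I = 6.80/91.91 = 0.07399 µA.
V(R1) = I·R = 6.318 V; P = V·I = 6.318 × 0.07399 = 0.4675 µW.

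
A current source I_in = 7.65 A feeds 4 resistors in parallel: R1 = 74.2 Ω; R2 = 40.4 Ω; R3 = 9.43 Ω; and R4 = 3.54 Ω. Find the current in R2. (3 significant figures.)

I ≈ 0.444 A

Conductances: ΣG = 1/74.2 + 1/40.4 + 1/9.43 + 1/3.54 = 0.4268 (1/Ω).
R2 takes the fraction G_k/ΣG = 0.02475/0.4268 = 0.05800, so I = 7.65 × 0.05800 = 0.4437 A.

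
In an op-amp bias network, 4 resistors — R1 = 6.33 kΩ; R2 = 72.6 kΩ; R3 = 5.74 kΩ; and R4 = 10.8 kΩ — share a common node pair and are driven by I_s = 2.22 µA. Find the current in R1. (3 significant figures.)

I ≈ 0.800 µA

ΣG = 1/6.33 + 1/72.6 + 1/5.74 + 1/10.8 = 0.4386.
By the current-divider rule, I = I_s · G_k/ΣG = 2.22 × 0.3602 = 0.7997 µA.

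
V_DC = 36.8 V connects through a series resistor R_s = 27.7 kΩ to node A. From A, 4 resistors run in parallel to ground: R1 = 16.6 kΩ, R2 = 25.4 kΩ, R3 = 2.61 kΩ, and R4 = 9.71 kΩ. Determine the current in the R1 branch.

I ≈ 0.129 mA

Parallel bank: R_p = 1/(1/16.6 + 1/25.4 + 1/2.61 + 1/9.71) = 1.707 kΩ.
V_A = 36.8 × 1.707/29.41 = 2.136 V.
I(R1) = V_A / R1 = 2.136/16.6 = 0.1287 mA.
(Equivalently: I_total = 1.251 mA, then current-divider fraction G_k/ΣG = 0.1028.)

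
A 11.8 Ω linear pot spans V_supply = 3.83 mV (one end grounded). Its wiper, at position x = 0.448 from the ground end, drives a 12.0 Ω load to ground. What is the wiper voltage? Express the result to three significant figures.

V_out ≈ 1.38 mV

Lower segment x·R_p = 5.286 Ω; upper segment (1−x)·R_p = 6.514 Ω.
Lower segment in parallel with the load: 5.286 ‖ 12.0 = 3.670 Ω.
V_out = 3.83 × 3.670/(6.514 + 3.670) = 1.380 mV.
(Unloaded: V_out = x·V_supply = 1.72 mV.)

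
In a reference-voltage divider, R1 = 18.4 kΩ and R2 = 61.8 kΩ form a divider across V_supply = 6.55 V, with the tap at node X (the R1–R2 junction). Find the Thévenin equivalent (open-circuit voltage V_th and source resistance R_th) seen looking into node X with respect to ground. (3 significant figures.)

Open-circuit (no load on X): V_th = V_supply · R2/(R1 + R2) = 6.55 × 61.8/(18.40 + 61.8) = 5.047 V.
Looking into X with the source shorted: R_th = R1·R2/(R1+R2) = 18.40 × 61.8/80.20 = 14.18 kΩ.

V_th ≈ 5.05 V, R_th ≈ 14.2 kΩ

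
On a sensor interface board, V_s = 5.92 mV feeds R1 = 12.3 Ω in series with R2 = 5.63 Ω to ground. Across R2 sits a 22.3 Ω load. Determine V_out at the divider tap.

V_out ≈ 1.58 mV

The load sits in parallel with R2, giving an effective lower resistance R2' = R2·R_L/(R2+R_L) = 4.495 Ω.
Now apply the divider: V_out = 5.92 × 0.2676 = 1.584 mV.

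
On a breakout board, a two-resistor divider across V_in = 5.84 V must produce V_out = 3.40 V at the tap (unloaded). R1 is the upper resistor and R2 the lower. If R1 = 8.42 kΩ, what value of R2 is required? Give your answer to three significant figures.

Required fraction k = V_out/V_in = 0.5822.
R2 = R1 · 0.5822/(1 − 0.5822) = 11.73 kΩ.

R2 ≈ 11.7 kΩ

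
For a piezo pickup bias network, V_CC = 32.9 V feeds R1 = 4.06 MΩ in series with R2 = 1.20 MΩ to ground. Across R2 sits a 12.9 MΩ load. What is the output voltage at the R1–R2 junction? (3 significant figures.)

R2 ‖ R_L = (1.20 × 12.9)/(1.20 + 12.9) = 1.098 MΩ.
Voltage divider with the loaded lower leg: V_out = 32.9 × 1.098/(4.06 + 1.098) = 32.9 × 0.2129 = 7.003 V.
(Unloaded it would be 7.51 V; the load pulls it down.)

V_out ≈ 7.00 V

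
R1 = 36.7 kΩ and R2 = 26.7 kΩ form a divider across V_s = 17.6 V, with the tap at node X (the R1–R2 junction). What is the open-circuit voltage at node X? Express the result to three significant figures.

V_th ≈ 7.41 V

V_th is the unloaded tap voltage: V_s · R2/(R1+R2) = 17.6 × 0.4211 = 7.412 V.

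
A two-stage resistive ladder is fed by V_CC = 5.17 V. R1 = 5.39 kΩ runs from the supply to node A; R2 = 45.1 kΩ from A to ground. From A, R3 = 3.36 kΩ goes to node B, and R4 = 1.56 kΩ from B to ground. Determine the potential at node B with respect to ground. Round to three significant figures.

V_B ≈ 0.740 V

Looking into the second stage from A: R3 + R4 = 4.920 kΩ appears in parallel with R2.
Effective lower resistance at A: R2 ‖ 4.920 = 4.436 kΩ.
First divider: V_A = V_CC · 4.436/(5.39 + 4.436) = 2.334 V.
Then the unloaded second divider: V_B = V_A × R4/(R3+R4) = 2.334 × 0.3171 = 0.7401 V.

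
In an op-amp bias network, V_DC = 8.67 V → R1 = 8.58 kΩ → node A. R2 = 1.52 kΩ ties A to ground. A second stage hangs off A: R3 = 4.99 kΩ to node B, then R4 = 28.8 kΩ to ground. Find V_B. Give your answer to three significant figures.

V_B ≈ 1.07 V

Looking into the second stage from A: R3 + R4 = 33.79 kΩ appears in parallel with R2.
R2 ‖ (R3+R4) = 1.455 kΩ.
V_A = 8.67 × 1.455/(8.58 + 1.455) = 1.257 V.
Then the unloaded second divider: V_B = V_A × R4/(R3+R4) = 1.257 × 0.8523 = 1.071 V.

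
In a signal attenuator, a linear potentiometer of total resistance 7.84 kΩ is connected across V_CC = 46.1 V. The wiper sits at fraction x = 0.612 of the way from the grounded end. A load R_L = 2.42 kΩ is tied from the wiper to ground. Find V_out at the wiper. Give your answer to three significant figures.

V_out ≈ 15.9 V

The pot divides into 3.042 kΩ above the wiper and 4.798 kΩ below.
(x·R_p) ‖ R_L = 1.609 kΩ.
Loaded-divider output: V_out = 46.1 × 0.3459 = 15.95 V.
(Unloaded: V_out = x·V_CC = 28.2 V.)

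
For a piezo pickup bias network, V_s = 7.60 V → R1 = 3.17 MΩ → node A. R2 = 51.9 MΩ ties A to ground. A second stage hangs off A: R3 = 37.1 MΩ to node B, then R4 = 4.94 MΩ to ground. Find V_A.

V_A ≈ 6.69 V

Looking into the second stage from A: R3 + R4 = 42.04 MΩ appears in parallel with R2.
R2 ‖ (R3+R4) = 23.23 MΩ.
First divider: V_A = V_s · 23.23/(3.17 + 23.23) = 6.687 V.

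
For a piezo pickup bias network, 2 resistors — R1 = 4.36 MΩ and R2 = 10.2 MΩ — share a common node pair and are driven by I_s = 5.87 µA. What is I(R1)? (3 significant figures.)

I ≈ 4.11 µA

For two parallel branches, I_k = I_s · (other R)/(sum of R).
I(R1) = 5.87 × 10.2/(4.36 + 10.2) = 5.87 × 0.7005 = 4.112 µA.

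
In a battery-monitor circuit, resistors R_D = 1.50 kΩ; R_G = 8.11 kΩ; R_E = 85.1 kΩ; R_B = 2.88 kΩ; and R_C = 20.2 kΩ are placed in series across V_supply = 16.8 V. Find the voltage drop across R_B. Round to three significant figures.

V ≈ 0.411 V

ΣR = 1.50 + 8.11 + 85.1 + 2.88 + 20.2 = 117.8 kΩ.
V = V_supply · R/ΣR = 16.8 × 0.02445 = 0.4108 V.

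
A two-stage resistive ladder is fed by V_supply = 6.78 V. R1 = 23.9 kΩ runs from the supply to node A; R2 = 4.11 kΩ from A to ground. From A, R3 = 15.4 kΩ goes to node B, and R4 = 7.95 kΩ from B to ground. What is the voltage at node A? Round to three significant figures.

V_A ≈ 0.865 V

Looking into the second stage from A: R3 + R4 = 23.35 kΩ appears in parallel with R2.
Effective lower resistance at A: R2 ‖ 23.35 = 3.495 kΩ.
V_A = 6.78 × 3.495/(23.9 + 3.495) = 0.8649 V.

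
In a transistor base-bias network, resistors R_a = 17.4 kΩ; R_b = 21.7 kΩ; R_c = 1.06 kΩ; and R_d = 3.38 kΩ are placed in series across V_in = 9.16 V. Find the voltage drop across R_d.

Total series resistance ΣR = 17.4 + 21.7 + 1.06 + 3.38 = 43.54 kΩ.
Voltage divider: V = V_in · (3.380 / 43.54) = 9.16 × 0.07763 = 0.7111 V.

V ≈ 0.711 V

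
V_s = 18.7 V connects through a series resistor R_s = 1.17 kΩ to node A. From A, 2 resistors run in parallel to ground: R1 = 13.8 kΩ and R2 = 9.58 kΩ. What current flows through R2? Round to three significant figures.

I ≈ 1.62 mA

Parallel bank: R_p = 1/(1/13.8 + 1/9.58) = 5.655 kΩ.
V_A by voltage divider: V_A = 18.7 × 5.655/(1.17 + 5.655) = 15.49 V.
I(R2) = V_A / R2 = 15.49/9.58 = 1.617 mA.
(Check via current divider: I_total = 2.740 mA; share G_k/ΣG = 0.5902 → same result.)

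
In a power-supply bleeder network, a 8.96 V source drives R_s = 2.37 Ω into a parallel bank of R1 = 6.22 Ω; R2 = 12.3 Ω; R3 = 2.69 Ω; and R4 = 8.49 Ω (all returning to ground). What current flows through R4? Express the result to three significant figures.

Equivalent of the parallel group: R_p = 1.367 Ω.
Node voltage V_A = V_supply · R_p/(R_s + R_p) = 8.96 × 0.3658 = 3.277 V.
Branch current I = V_A/R4 = 3.277/8.49 = 0.3860 A.
(Check via current divider: I_total = 2.398 A; share G_k/ΣG = 0.1610 → same result.)

I ≈ 0.386 A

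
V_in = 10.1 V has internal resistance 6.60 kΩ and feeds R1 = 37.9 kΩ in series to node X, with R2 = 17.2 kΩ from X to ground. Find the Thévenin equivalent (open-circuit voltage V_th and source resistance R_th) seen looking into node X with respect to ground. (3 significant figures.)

R1' = 6.60 + 37.9 = 44.50 kΩ (source resistance + R1).
V_th is the unloaded tap voltage: V_in · R2/(R1'+R2) = 10.1 × 0.2788 = 2.816 V.
Looking into X with the source shorted: R_th = R1'·R2/(R1'+R2) = 44.50 × 17.2/61.70 = 12.41 kΩ.

V_th ≈ 2.82 V, R_th ≈ 12.4 kΩ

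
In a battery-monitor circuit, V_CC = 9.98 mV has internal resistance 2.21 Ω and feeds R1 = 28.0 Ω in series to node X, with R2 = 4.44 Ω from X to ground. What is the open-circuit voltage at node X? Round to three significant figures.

V_th ≈ 1.28 mV

R1' = 2.21 + 28.0 = 30.21 Ω (source resistance + R1).
Open-circuit (no load on X): V_th = V_CC · R2/(R1' + R2) = 9.98 × 4.44/(30.21 + 4.44) = 1.279 mV.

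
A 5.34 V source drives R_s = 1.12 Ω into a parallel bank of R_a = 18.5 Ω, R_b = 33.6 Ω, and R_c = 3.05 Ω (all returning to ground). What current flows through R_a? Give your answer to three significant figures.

Parallel bank: R_p = 1/(1/18.5 + 1/33.6 + 1/3.05) = 2.429 Ω.
V_A by voltage divider: V_A = 5.34 × 2.429/(1.12 + 2.429) = 3.655 V.
I(R_a) = V_A / R_a = 3.655/18.5 = 0.1976 A.

I ≈ 0.198 A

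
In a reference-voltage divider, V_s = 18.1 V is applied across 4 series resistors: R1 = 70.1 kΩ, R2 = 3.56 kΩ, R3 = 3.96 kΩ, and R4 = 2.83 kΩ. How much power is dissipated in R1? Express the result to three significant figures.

The common current is I = 18.1/80.45 = 0.2250 mA.
P(R1) = I²·R1 = (0.2250)² × 70.1 = 3.548 mW.

P ≈ 3.55 mW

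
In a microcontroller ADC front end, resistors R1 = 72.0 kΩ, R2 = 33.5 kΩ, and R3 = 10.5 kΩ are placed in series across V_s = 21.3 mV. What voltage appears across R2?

V ≈ 6.15 mV

Total series resistance ΣR = 72.0 + 33.5 + 10.5 = 116.0 kΩ.
V = V_s · R/ΣR = 21.3 × 0.2888 = 6.151 mV.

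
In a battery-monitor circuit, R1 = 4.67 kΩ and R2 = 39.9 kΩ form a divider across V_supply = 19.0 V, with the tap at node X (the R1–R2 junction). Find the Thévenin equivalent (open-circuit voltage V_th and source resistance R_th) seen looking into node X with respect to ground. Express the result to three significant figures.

V_th ≈ 17.0 V, R_th ≈ 4.18 kΩ

Open-circuit (no load on X): V_th = V_supply · R2/(R1 + R2) = 19.0 × 39.9/(4.670 + 39.9) = 17.01 V.
With V_supply suppressed (replaced by a short), R_th = R1 ‖ R2 = (4.670 × 39.9)/(4.670 + 39.9) = 4.181 kΩ.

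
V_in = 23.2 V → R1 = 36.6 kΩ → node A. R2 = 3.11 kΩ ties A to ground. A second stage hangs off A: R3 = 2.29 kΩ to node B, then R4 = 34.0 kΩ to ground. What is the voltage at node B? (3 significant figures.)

Looking into the second stage from A: R3 + R4 = 36.29 kΩ appears in parallel with R2.
R2 ‖ (R3+R4) = 2.865 kΩ.
First divider: V_A = V_in · 2.865/(36.6 + 2.865) = 1.684 V.
Stage 2 is unloaded, so V_B = V_A · R4/(R3+R4) = 1.684 × 34.0/36.29 = 1.578 V.

V_B ≈ 1.58 V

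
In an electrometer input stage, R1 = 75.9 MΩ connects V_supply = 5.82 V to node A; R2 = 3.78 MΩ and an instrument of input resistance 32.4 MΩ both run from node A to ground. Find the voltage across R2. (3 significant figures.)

V_out ≈ 0.248 V

First combine the lower leg with the load: R2 ‖ R_L = 3.385 MΩ.
Now apply the divider: V_out = 5.82 × 0.04269 = 0.2485 V.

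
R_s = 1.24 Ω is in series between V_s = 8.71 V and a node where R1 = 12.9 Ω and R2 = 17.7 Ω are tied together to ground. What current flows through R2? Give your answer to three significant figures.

Parallel bank: R_p = 1/(1/12.9 + 1/17.7) = 7.462 Ω.
Node voltage V_A = V_s · R_p/(R_s + R_p) = 8.71 × 0.8575 = 7.469 V.
Branch current I = V_A/R2 = 7.469/17.7 = 0.4220 A.
(Equivalently: I_total = 1.001 A, then current-divider fraction G_k/ΣG = 0.4216.)

I ≈ 0.422 A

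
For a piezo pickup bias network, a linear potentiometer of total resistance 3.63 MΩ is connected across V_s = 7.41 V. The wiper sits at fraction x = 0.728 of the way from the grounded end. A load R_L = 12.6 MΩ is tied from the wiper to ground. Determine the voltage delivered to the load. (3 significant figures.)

Lower segment x·R_p = 2.643 MΩ; upper segment (1−x)·R_p = 0.9874 MΩ.
R_L loads the lower segment: effective lower R = 2.184 MΩ.
V_out = 7.41 × 2.184/(0.9874 + 2.184) = 5.103 V.

V_out ≈ 5.10 V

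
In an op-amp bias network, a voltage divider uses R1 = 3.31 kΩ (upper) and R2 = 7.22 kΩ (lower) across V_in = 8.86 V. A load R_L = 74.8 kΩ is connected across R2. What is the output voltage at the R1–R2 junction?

First combine the lower leg with the load: R2 ‖ R_L = 6.584 kΩ.
Now apply the divider: V_out = 8.86 × 0.6655 = 5.896 V.

V_out ≈ 5.90 V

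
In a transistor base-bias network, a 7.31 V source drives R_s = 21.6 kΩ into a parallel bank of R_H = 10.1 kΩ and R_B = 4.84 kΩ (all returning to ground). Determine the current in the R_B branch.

Parallel bank: R_p = 1/(1/10.1 + 1/4.84) = 3.272 kΩ.
V_A by voltage divider: V_A = 7.31 × 3.272/(21.6 + 3.272) = 0.9617 V.
Branch current I = V_A/R_B = 0.9617/4.84 = 0.1987 mA.

I ≈ 0.199 mA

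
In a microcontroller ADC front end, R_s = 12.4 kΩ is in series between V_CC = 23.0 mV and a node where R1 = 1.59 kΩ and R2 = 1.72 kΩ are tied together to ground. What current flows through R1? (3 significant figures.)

Equivalent of the parallel group: R_p = 0.8262 kΩ.
Node voltage V_A = V_CC · R_p/(R_s + R_p) = 23.0 × 0.06247 = 1.437 mV.
Branch current I = V_A/R1 = 1.437/1.59 = 0.9036 µA.

I ≈ 0.904 µA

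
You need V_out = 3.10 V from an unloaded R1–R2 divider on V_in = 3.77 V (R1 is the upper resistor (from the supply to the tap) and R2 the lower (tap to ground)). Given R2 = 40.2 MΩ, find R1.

The divider ratio is R2/(R1+R2) = 3.10/3.77 = 0.8223.
So R1 = R2 · (V_in/V_out − 1) = 40.2 × (3.77/3.10 − 1) = 40.2 × 0.2161 = 8.688 MΩ.

R1 ≈ 8.69 MΩ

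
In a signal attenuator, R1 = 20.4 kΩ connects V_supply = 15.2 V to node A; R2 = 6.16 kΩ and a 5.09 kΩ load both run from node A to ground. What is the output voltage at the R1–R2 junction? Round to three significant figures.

V_out ≈ 1.83 V

The load sits in parallel with R2, giving an effective lower resistance R2' = R2·R_L/(R2+R_L) = 2.787 kΩ.
Now apply the divider: V_out = 15.2 × 0.1202 = 1.827 V.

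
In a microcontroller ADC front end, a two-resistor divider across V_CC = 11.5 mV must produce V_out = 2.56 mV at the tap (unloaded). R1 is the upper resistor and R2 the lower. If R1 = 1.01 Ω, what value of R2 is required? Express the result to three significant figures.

R2 ≈ 0.289 Ω

Required fraction k = V_out/V_CC = 0.2226.
R2 = R1 · 0.2226/(1 − 0.2226) = 0.2892 Ω.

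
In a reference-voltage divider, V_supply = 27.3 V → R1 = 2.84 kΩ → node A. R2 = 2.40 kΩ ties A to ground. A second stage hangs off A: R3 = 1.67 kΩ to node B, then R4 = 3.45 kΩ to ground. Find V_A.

V_A ≈ 9.97 V

Node A sees R2 in parallel with the series input of stage 2, R3 + R4 = 5.120 kΩ.
R2 ‖ (R3+R4) = 1.634 kΩ.
First divider: V_A = V_supply · 1.634/(2.84 + 1.634) = 9.971 V.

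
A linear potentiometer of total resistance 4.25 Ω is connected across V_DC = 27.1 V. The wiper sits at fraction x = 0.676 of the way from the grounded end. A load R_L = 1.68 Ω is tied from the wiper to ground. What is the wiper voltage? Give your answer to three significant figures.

V_out ≈ 11.8 V

The pot divides into 1.377 Ω above the wiper and 2.873 Ω below.
R_L loads the lower segment: effective lower R = 1.060 Ω.
Then V_out = V_DC · 1.060/(1.377 + 1.060) = 11.79 V.
(Unloaded: V_out = x·V_DC = 18.3 V.)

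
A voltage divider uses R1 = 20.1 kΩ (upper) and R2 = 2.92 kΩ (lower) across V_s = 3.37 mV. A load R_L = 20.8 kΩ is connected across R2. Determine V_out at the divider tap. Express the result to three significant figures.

The load sits in parallel with R2, giving an effective lower resistance R2' = R2·R_L/(R2+R_L) = 2.561 kΩ.
Now apply the divider: V_out = 3.37 × 0.1130 = 0.3808 mV.
(Unloaded it would be 0.427 mV; the load pulls it down.)

V_out ≈ 0.381 mV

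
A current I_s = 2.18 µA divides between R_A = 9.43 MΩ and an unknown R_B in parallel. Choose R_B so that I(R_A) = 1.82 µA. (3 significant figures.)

R_B ≈ 47.7 MΩ

In a two-way split, I_A/I_s = R_B/(R_A + R_B).
With f = 0.8349, R_B = R_A · f/(1−f) = 9.43 × 5.056 = 47.67 MΩ.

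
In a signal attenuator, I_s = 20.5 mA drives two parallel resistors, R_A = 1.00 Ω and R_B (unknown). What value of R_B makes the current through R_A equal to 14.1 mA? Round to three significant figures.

R_B ≈ 2.20 Ω

In a two-way split, I_A/I_s = R_B/(R_A + R_B).
With f = 0.6878, R_B = R_A · f/(1−f) = 1.00 × 2.203 = 2.203 Ω.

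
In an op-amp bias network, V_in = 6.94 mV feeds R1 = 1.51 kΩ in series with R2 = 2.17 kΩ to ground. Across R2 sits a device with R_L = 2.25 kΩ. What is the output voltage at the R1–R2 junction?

R2 ‖ R_L = (2.17 × 2.25)/(2.17 + 2.25) = 1.105 kΩ.
Voltage divider with the loaded lower leg: V_out = 6.94 × 1.105/(1.51 + 1.105) = 6.94 × 0.4225 = 2.932 mV.

V_out ≈ 2.93 mV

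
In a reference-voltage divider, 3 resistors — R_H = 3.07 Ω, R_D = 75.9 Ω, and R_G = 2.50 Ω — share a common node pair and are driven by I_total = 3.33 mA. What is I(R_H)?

I ≈ 1.47 mA

ΣG = 1/3.07 + 1/75.9 + 1/2.50 = 0.7389.
By the current-divider rule, I = I_total · G_k/ΣG = 3.33 × 0.4408 = 1.468 mA.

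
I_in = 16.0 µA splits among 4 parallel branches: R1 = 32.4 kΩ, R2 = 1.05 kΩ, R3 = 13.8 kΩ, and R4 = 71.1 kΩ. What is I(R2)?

I ≈ 14.2 µA

ΣG = 1/32.4 + 1/1.05 + 1/13.8 + 1/71.1 = 1.070.
By the current-divider rule, I = I_in · G_k/ΣG = 16.0 × 0.8903 = 14.24 µA.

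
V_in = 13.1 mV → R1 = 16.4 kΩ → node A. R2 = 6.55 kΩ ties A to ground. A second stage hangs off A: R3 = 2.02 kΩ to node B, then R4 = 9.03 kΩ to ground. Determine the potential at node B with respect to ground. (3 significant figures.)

Looking into the second stage from A: R3 + R4 = 11.05 kΩ appears in parallel with R2.
R2 ‖ (R3+R4) = 4.112 kΩ.
First divider: V_A = V_in · 4.112/(16.4 + 4.112) = 2.626 mV.
V_B = V_A × 0.8172 = 2.146 mV.

V_B ≈ 2.15 mV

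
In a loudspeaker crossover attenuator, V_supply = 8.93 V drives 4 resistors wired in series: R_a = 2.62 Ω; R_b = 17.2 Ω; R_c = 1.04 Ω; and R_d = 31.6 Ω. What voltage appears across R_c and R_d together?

Series total: ΣR = 2.62 + 17.2 + 1.04 + 31.6 = 52.46 Ω.
R_{R_c..R_d} = 1.04 + 31.6 = 32.64 Ω.
V = V_supply · R/ΣR = 8.93 × 0.6222 = 5.556 V.

V ≈ 5.56 V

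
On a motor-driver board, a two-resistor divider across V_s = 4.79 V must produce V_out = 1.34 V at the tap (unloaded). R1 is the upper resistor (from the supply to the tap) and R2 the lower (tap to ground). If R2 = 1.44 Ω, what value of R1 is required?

Required fraction k = V_out/V_s = 0.2797.
R1 = R2·(1/k − 1) = 1.44 × 2.575 = 3.707 Ω.

R1 ≈ 3.71 Ω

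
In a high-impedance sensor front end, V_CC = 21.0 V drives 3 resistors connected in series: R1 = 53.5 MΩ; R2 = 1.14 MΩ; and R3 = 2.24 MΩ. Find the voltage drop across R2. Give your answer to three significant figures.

V ≈ 0.421 V

Total series resistance ΣR = 53.5 + 1.14 + 2.24 = 56.88 MΩ.
By the voltage-divider rule, V = 21.0 × 1.140/56.88 = 0.4209 V.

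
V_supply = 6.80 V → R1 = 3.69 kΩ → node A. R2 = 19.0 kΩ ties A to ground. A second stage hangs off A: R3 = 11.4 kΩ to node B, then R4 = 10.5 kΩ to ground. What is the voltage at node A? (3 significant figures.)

Node A sees R2 in parallel with the series input of stage 2, R3 + R4 = 21.90 kΩ.
R2 ‖ (R3+R4) = 10.17 kΩ.
V_A = 6.80 × 10.17/(3.69 + 10.17) = 4.990 V.

V_A ≈ 4.99 V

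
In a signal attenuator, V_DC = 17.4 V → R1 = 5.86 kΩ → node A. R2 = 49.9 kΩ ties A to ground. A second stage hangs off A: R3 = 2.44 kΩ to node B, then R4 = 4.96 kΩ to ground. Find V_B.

Node A sees R2 in parallel with the series input of stage 2, R3 + R4 = 7.400 kΩ.
Effective lower resistance at A: R2 ‖ 7.400 = 6.444 kΩ.
So V_A = 17.4 × 0.5237 = 9.113 V.
Stage 2 is unloaded, so V_B = V_A · R4/(R3+R4) = 9.113 × 4.96/7.400 = 6.108 V.

V_B ≈ 6.11 V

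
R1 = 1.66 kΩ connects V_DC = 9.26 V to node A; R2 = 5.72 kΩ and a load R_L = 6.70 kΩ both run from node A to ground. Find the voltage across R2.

First combine the lower leg with the load: R2 ‖ R_L = 3.086 kΩ.
Now apply the divider: V_out = 9.26 × 0.6502 = 6.021 V.

V_out ≈ 6.02 V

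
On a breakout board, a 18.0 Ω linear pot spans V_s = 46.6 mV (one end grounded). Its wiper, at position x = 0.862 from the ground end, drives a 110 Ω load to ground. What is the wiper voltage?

Lower segment x·R_p = 15.52 Ω; upper segment (1−x)·R_p = 2.484 Ω.
Lower segment in parallel with the load: 15.52 ‖ 110 = 13.60 Ω.
V_out = 46.6 × 13.60/(2.484 + 13.60) = 39.40 mV.

V_out ≈ 39.4 mV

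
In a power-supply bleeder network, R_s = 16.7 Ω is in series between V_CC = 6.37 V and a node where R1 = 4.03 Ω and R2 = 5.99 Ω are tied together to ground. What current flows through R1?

I ≈ 0.199 A

Parallel bank: R_p = 1/(1/4.03 + 1/5.99) = 2.409 Ω.
V_A = 6.37 × 2.409/19.11 = 0.8031 V.
Branch current I = V_A/R1 = 0.8031/4.03 = 0.1993 A.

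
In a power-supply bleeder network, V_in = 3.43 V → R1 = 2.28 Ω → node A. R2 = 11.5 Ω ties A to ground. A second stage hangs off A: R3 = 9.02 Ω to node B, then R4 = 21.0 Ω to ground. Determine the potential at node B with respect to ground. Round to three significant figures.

Looking into the second stage from A: R3 + R4 = 30.02 Ω appears in parallel with R2.
R2 ‖ (R3+R4) = 8.315 Ω.
So V_A = 3.43 × 0.7848 = 2.692 V.
V_B = V_A × 0.6995 = 1.883 V.

V_B ≈ 1.88 V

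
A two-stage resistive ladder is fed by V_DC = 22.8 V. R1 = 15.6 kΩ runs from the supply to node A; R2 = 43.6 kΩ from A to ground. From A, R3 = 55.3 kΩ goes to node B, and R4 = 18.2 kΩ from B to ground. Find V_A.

Looking into the second stage from A: R3 + R4 = 73.50 kΩ appears in parallel with R2.
R2 ‖ (R3+R4) = 27.37 kΩ.
So V_A = 22.8 × 0.6369 = 14.52 V.

V_A ≈ 14.5 V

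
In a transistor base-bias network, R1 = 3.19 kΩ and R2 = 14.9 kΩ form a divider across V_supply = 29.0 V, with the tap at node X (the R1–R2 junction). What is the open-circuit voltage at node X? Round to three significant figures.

V_th ≈ 23.9 V

With X open, the divider is unloaded: V_th = 29.0 × 14.9/18.09 = 23.89 V.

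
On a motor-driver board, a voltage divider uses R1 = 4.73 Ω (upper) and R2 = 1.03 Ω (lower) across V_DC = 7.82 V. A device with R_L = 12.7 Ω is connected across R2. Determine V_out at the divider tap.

The load sits in parallel with R2, giving an effective lower resistance R2' = R2·R_L/(R2+R_L) = 0.9527 Ω.
Voltage divider with the loaded lower leg: V_out = 7.82 × 0.9527/(4.73 + 0.9527) = 7.82 × 0.1677 = 1.311 V.
(Unloaded it would be 1.40 V; the load pulls it down.)

V_out ≈ 1.31 V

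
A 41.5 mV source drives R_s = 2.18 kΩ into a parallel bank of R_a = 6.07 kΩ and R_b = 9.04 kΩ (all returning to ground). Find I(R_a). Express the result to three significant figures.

Parallel bank: R_p = 1/(1/6.07 + 1/9.04) = 3.632 kΩ.
Node voltage V_A = V_DC · R_p/(R_s + R_p) = 41.5 × 0.6249 = 25.93 mV.
Branch current I = V_A/R_a = 25.93/6.07 = 4.272 µA.

I ≈ 4.27 µA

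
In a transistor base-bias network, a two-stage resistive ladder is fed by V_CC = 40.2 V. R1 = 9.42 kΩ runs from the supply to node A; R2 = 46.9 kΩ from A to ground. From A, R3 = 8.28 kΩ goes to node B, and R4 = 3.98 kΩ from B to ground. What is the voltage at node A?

V_A ≈ 20.4 V

Looking into the second stage from A: R3 + R4 = 12.26 kΩ appears in parallel with R2.
R2 ‖ (R3+R4) = 9.719 kΩ.
So V_A = 40.2 × 0.5078 = 20.41 V.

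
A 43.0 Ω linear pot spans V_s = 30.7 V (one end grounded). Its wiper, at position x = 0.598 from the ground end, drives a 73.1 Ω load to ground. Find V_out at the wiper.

Split the track: R_lower = x·R_p = 25.71 Ω, R_upper = (1−x)·R_p = 17.29 Ω.
R_L loads the lower segment: effective lower R = 19.02 Ω.
V_out = 30.7 × 19.02/(17.29 + 19.02) = 16.08 V.
(Unloaded: V_out = x·V_s = 18.4 V.)

V_out ≈ 16.1 V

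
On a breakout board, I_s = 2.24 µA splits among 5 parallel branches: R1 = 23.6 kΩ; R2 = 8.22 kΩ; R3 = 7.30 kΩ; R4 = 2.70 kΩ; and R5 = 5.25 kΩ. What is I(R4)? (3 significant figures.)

Conductances: ΣG = 1/23.6 + 1/8.22 + 1/7.30 + 1/2.70 + 1/5.25 = 0.8619 (1/kΩ).
R4 takes the fraction G_k/ΣG = 0.3704/0.8619 = 0.4297, so I = 2.24 × 0.4297 = 0.9626 µA.

I ≈ 0.963 µA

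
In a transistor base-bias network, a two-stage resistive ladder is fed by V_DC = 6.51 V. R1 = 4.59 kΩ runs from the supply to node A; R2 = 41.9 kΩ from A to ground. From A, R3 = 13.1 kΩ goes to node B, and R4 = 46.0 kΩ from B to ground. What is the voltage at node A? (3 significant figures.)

Node A sees R2 in parallel with the series input of stage 2, R3 + R4 = 59.10 kΩ.
Effective lower resistance at A: R2 ‖ 59.10 = 24.52 kΩ.
V_A = 6.51 × 24.52/(4.59 + 24.52) = 5.483 V.

V_A ≈ 5.48 V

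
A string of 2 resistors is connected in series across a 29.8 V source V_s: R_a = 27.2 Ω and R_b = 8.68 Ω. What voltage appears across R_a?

V ≈ 22.6 V

ΣR = 27.2 + 8.68 = 35.88 Ω.
By the voltage-divider rule, V = 29.8 × 27.20/35.88 = 22.59 V.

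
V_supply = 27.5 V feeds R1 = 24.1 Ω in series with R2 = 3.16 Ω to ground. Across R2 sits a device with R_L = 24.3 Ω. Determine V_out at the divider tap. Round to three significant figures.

V_out ≈ 2.86 V

The load sits in parallel with R2, giving an effective lower resistance R2' = R2·R_L/(R2+R_L) = 2.796 Ω.
Then V_out = V_supply · R2'/(R1 + R2') = 27.5 × 2.796/26.90 = 2.859 V.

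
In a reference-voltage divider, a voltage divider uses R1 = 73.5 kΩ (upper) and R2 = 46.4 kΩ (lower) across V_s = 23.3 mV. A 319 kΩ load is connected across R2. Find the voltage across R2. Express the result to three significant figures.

First combine the lower leg with the load: R2 ‖ R_L = 40.51 kΩ.
Now apply the divider: V_out = 23.3 × 0.3553 = 8.279 mV.
(Unloaded it would be 9.02 mV; the load pulls it down.)

V_out ≈ 8.28 mV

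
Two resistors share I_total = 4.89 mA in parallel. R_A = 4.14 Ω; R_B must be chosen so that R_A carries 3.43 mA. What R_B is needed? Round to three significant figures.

The fraction through R_A equals R_B/(R_A+R_B).
3.43/4.89 = R_B/(R_A + R_B) → R_B = R_A · (0.7014)/(1 − 0.7014) = 4.14 × 2.349 = 9.726 Ω.

R_B ≈ 9.73 Ω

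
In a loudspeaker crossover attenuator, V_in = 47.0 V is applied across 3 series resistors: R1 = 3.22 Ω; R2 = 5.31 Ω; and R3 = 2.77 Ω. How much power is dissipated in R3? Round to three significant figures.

The common current is I = 47.0/11.30 = 4.159 A.
P = I²R = 17.30 × 2.77 = 47.92 W.

P ≈ 47.9 W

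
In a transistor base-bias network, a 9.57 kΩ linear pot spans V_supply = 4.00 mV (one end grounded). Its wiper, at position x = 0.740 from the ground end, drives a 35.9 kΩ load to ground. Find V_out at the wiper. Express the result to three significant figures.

V_out ≈ 2.82 mV

The pot divides into 2.488 kΩ above the wiper and 7.082 kΩ below.
R_L loads the lower segment: effective lower R = 5.915 kΩ.
V_out = 4.00 × 5.915/(2.488 + 5.915) = 2.816 mV.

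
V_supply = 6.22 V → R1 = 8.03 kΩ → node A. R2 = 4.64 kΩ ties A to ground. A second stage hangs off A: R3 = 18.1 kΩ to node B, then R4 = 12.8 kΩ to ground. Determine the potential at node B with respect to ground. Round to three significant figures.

V_B ≈ 0.862 V

Node A sees R2 in parallel with the series input of stage 2, R3 + R4 = 30.90 kΩ.
Effective lower resistance at A: R2 ‖ 30.90 = 4.034 kΩ.
First divider: V_A = V_supply · 4.034/(8.03 + 4.034) = 2.080 V.
V_B = V_A × 0.4142 = 0.8616 V.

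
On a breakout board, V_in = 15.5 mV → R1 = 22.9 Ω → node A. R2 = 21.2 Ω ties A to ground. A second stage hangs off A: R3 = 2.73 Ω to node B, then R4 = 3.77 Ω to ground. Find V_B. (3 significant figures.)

Looking into the second stage from A: R3 + R4 = 6.500 Ω appears in parallel with R2.
Effective lower resistance at A: R2 ‖ 6.500 = 4.975 Ω.
First divider: V_A = V_in · 4.975/(22.9 + 4.975) = 2.766 mV.
Stage 2 is unloaded, so V_B = V_A · R4/(R3+R4) = 2.766 × 3.77/6.500 = 1.604 mV.

V_B ≈ 1.60 mV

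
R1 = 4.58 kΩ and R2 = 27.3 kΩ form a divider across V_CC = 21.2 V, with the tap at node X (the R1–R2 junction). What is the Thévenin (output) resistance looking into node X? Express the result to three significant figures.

With V_CC suppressed (replaced by a short), R_th = R1 ‖ R2 = (4.580 × 27.3)/(4.580 + 27.3) = 3.922 kΩ.

R_th ≈ 3.92 kΩ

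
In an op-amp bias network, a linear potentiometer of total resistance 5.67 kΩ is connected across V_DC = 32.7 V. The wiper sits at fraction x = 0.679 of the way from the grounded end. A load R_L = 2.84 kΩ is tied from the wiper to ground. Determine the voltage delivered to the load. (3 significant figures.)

V_out ≈ 15.5 V

Split the track: R_lower = x·R_p = 3.850 kΩ, R_upper = (1−x)·R_p = 1.820 kΩ.
R_L loads the lower segment: effective lower R = 1.634 kΩ.
V_out = 32.7 × 1.634/(1.820 + 1.634) = 15.47 V.
(Unloaded: V_out = x·V_DC = 22.2 V.)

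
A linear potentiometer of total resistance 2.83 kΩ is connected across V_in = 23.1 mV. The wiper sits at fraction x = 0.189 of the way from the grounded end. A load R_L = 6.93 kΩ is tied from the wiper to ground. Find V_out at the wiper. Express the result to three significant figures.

Lower segment x·R_p = 0.5349 kΩ; upper segment (1−x)·R_p = 2.295 kΩ.
(x·R_p) ‖ R_L = 0.4965 kΩ.
Loaded-divider output: V_out = 23.1 × 0.1779 = 4.109 mV.

V_out ≈ 4.11 mV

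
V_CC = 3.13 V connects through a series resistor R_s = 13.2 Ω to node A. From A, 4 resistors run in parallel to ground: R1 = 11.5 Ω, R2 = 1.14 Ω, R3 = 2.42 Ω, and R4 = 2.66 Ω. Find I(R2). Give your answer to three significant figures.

Parallel bank: R_p = 1/(1/11.5 + 1/1.14 + 1/2.42 + 1/2.66) = 0.5703 Ω.
V_A = 3.13 × 0.5703/13.77 = 0.1296 V.
I(R2) = V_A / R2 = 0.1296/1.14 = 0.1137 A.
(Check via current divider: I_total = 0.2273 A; share G_k/ΣG = 0.5003 → same result.)

I ≈ 0.114 A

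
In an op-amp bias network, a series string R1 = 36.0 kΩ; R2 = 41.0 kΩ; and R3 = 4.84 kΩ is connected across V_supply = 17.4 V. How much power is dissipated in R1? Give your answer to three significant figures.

The common current is I = 17.4/81.84 = 0.2126 mA.
P(R1) = I²·R1 = (0.2126)² × 36.0 = 1.627 mW.

P ≈ 1.63 mW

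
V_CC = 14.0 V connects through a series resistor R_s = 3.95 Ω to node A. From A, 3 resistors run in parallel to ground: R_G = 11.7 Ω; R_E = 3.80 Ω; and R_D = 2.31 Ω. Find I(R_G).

Parallel bank: R_p = 1/(1/11.7 + 1/3.80 + 1/2.31) = 1.280 Ω.
Node voltage V_A = V_CC · R_p/(R_s + R_p) = 14.0 × 0.2447 = 3.425 V.
I(R_G) = V_A / R_G = 3.425/11.7 = 0.2928 A.

I ≈ 0.293 A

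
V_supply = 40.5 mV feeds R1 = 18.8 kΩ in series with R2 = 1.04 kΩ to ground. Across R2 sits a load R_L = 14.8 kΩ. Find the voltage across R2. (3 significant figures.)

V_out ≈ 1.99 mV

First combine the lower leg with the load: R2 ‖ R_L = 0.9717 kΩ.
Now apply the divider: V_out = 40.5 × 0.04915 = 1.990 mV.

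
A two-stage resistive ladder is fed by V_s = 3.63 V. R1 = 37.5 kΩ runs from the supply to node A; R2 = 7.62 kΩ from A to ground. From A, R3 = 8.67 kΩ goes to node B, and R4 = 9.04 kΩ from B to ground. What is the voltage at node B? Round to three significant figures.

The second stage (R3 + R4 = 17.71 kΩ) loads node A in parallel with R2.
R2 ‖ (R3+R4) = 5.328 kΩ.
First divider: V_A = V_s · 5.328/(37.5 + 5.328) = 0.4516 V.
Then the unloaded second divider: V_B = V_A × R4/(R3+R4) = 0.4516 × 0.5104 = 0.2305 V.

V_B ≈ 0.230 V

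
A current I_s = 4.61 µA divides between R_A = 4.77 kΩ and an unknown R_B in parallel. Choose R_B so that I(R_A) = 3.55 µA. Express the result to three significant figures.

Two-branch current divider: I_A = I_s · R_B/(R_A + R_B).
3.55/4.61 = R_B/(R_A + R_B) → R_B = R_A · (0.7701)/(1 − 0.7701) = 4.77 × 3.349 = 15.97 kΩ.

R_B ≈ 16.0 kΩ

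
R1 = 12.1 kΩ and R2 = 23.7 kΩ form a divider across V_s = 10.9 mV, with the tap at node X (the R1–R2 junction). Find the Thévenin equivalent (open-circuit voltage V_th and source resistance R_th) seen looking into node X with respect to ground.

With X open, the divider is unloaded: V_th = 10.9 × 23.7/35.80 = 7.216 mV.
With V_s suppressed (replaced by a short), R_th = R1 ‖ R2 = (12.10 × 23.7)/(12.10 + 23.7) = 8.010 kΩ.

V_th ≈ 7.22 mV, R_th ≈ 8.01 kΩ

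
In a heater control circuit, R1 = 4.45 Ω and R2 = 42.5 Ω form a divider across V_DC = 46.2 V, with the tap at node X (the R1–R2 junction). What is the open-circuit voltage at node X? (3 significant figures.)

V_th ≈ 41.8 V

With X open, the divider is unloaded: V_th = 46.2 × 42.5/46.95 = 41.82 V.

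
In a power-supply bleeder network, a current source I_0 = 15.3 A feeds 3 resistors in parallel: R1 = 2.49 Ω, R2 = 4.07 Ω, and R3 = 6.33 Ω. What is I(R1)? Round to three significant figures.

Conductances: ΣG = 1/2.49 + 1/4.07 + 1/6.33 = 0.8053 (1/Ω).
By the current-divider rule, I = I_0 · G_k/ΣG = 15.3 × 0.4987 = 7.630 A.

I ≈ 7.63 A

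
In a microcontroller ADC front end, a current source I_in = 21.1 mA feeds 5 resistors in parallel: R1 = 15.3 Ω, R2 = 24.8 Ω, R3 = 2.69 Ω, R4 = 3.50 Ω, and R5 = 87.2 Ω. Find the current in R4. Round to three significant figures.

ΣG = 1/15.3 + 1/24.8 + 1/2.69 + 1/3.50 + 1/87.2 = 0.7746.
By the current-divider rule, I = I_in · G_k/ΣG = 21.1 × 0.3688 = 7.783 mA.

I ≈ 7.78 mA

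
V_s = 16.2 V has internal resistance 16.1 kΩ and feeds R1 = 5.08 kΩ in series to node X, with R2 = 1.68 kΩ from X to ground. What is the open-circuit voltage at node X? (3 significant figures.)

R1' = 16.1 + 5.08 = 21.18 kΩ (source resistance + R1).
Open-circuit (no load on X): V_th = V_s · R2/(R1' + R2) = 16.2 × 1.68/(21.18 + 1.68) = 1.191 V.

V_th ≈ 1.19 V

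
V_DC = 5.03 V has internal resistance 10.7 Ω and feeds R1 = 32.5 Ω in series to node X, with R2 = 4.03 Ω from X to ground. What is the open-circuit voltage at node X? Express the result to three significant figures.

V_th ≈ 0.429 V

R1' = 10.7 + 32.5 = 43.20 Ω (source resistance + R1).
Open-circuit (no load on X): V_th = V_DC · R2/(R1' + R2) = 5.03 × 4.03/(43.20 + 4.03) = 0.4292 V.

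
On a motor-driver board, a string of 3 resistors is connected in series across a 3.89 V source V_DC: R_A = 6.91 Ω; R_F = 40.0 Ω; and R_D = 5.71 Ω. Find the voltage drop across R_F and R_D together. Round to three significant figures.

Series total: ΣR = 6.91 + 40.0 + 5.71 = 52.62 Ω.
R_{R_F..R_D} = 40.0 + 5.71 = 45.71 Ω.
By the voltage-divider rule, V = 3.89 × 45.71/52.62 = 3.379 V.

V ≈ 3.38 V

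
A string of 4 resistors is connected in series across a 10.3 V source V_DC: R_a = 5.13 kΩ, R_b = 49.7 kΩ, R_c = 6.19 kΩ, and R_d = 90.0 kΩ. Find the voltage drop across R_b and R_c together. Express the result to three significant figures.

Series total: ΣR = 5.13 + 49.7 + 6.19 + 90.0 = 151.0 kΩ.
R_{R_b..R_c} = 49.7 + 6.19 = 55.89 kΩ.
V = V_DC · R/ΣR = 10.3 × 0.3701 = 3.812 V.

V ≈ 3.81 V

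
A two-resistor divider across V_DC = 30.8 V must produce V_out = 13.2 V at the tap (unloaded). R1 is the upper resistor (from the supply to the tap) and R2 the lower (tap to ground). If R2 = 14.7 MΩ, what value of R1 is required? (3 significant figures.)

R1 ≈ 19.6 MΩ

V_out/V_DC = R2/(R1+R2) = 0.4286.
R1 = R2·(1/k − 1) = 14.7 × 1.333 = 19.60 MΩ.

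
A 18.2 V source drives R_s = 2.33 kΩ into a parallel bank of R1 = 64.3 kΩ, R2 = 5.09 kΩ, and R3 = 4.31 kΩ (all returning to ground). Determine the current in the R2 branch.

I ≈ 1.76 mA

Parallel bank: R_p = 1/(1/64.3 + 1/5.09 + 1/4.31) = 2.252 kΩ.
Node voltage V_A = V_DC · R_p/(R_s + R_p) = 18.2 × 0.4915 = 8.945 V.
I(R2) = V_A / R2 = 8.945/5.09 = 1.757 mA.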